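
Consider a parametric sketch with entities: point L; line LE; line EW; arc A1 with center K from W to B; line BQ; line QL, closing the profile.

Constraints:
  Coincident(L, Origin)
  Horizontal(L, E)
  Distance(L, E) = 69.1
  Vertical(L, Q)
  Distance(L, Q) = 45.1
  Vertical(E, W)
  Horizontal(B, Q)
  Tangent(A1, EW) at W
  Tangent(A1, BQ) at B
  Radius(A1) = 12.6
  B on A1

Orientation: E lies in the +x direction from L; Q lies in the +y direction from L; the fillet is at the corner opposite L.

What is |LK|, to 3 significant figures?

65.2

L is at the origin; L and E share the same y with |LE| = 69.1 and E on the +x side, so E = (69.1, 0.00). L and Q share the same x with |LQ| = 45.1 and Q on the +y side, so Q = (0.00, 45.1). The virtual corner opposite L is at (69.1, 45.1). The tangent condition forces KW to be normal to EW and the tangent condition forces KB to be normal to BQ, with radius 12.6, so the center K sits 12.6 in from both sides at K = (56.5, 32.5). Then |LK| = |K − L| = 65.2.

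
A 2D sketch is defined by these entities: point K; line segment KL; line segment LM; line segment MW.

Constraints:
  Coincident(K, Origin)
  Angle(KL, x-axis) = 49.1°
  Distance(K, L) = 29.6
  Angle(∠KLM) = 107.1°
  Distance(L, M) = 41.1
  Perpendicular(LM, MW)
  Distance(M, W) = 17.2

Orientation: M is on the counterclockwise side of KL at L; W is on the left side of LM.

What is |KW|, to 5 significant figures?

51.024

∠KLM = 107.1°, so LM runs at 49.1° + (180° − 107.1°) = 122.00° from the x-axis; with |LM| = 41.1, M = L + 41.1·(cos 122.00°, sin 122.00°) = (-2.3994, 57.228). LM ⟂ MW; with |MW| = 17.2 on the left of LM, W = M + 17.2·(-0.84805, -0.52992) = (-16.986, 48.113). Then |KW| = |W − K| = 51.024.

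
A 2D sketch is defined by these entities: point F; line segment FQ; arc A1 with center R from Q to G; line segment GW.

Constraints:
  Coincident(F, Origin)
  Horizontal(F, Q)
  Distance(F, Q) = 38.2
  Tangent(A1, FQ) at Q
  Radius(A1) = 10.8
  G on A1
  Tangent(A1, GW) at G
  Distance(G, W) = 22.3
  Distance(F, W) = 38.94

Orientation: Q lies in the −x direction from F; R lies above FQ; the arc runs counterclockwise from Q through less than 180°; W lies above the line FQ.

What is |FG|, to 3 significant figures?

29.0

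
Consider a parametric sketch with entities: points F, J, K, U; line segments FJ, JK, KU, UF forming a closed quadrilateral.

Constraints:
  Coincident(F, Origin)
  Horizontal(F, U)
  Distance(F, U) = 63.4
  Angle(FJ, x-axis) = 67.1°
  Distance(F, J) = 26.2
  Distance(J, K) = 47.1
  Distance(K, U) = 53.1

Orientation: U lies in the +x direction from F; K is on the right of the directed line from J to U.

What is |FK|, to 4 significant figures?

27.40

Checks: |JK| = 47.10 ✓; |KU| = 53.10 ✓.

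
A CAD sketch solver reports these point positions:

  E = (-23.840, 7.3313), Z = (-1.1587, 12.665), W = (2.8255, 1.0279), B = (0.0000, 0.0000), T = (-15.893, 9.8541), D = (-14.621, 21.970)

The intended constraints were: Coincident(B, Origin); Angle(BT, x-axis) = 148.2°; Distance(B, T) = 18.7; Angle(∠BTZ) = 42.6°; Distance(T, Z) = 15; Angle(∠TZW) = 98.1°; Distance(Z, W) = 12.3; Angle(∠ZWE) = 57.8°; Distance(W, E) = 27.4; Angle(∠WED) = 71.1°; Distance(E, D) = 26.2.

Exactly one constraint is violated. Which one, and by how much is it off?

Distance(E, D) = 26.2 — off by 8.90.

B = (0.00, 0.00) ✓; BT at 148.2° ✓; |BT| = 18.70 ✓; ∠BTZ = 42.60° ✓; |TZ| = 15.00 ✓; ∠TZW = 98.10° ✓; |ZW| = 12.30 ✓; ∠ZWE = 57.80° ✓; |WE| = 27.40 ✓; ∠WED = 71.10° ✓; |ED| = 17.30 ✗.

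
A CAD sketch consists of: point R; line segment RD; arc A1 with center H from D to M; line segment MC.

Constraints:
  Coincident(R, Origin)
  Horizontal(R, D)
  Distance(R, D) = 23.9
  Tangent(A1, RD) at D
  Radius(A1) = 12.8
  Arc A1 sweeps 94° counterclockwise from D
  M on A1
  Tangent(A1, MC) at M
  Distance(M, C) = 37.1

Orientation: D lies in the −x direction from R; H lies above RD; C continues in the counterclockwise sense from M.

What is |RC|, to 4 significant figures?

52.53

R is at the origin; RD is horizontal with |RD| = 23.9 and D on the −x side, so D = (-23.90, 0.000). A1 meets RD tangentially, so HD is at right angles to RD, so H = D + (0, 12.8) = (-23.90, 12.80). On A1, D sits at bearing -90° from H; a 94° counterclockwise sweep puts M at bearing 4°, so M = H + 12.8·(cos 4°, sin 4°) = (-11.13, 13.69). Tangency of A1 to MC means the radius HM is perpendicular to MC, so MC runs along (−sin 4°, cos 4°); with |MC| = 37.1, C = (-13.72, 50.70). Then |RC| = |C − R| = 52.53.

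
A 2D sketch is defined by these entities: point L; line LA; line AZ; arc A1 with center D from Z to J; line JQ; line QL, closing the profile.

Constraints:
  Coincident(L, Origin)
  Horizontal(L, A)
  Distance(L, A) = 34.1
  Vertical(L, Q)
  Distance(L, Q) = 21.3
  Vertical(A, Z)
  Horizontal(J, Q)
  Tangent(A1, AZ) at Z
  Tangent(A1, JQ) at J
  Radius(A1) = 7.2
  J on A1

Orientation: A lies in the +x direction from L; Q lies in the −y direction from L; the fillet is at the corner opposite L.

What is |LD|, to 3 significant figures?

30.4

L is at the origin; LA is horizontal with |LA| = 34.1 and A on the +x side, so A = (34.1, 0.00). LQ is vertical with |LQ| = 21.3 and Q on the −y side, so Q = (0.00, -21.3). The virtual corner opposite L is at (34.1, -21.3). A1 meets AZ tangentially, so DZ is at right angles to AZ and tangency of A1 to JQ means the radius DJ is perpendicular to JQ, with radius 7.2, so the center D sits 7.2 in from both sides at D = (26.9, -14.1). Then |LD| = |D − L| = 30.4.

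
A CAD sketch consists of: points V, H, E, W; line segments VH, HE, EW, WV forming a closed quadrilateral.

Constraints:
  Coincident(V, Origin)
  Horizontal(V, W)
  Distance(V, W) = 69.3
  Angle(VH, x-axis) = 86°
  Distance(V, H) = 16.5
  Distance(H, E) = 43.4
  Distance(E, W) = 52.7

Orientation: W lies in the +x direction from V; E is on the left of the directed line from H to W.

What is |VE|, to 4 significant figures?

55.30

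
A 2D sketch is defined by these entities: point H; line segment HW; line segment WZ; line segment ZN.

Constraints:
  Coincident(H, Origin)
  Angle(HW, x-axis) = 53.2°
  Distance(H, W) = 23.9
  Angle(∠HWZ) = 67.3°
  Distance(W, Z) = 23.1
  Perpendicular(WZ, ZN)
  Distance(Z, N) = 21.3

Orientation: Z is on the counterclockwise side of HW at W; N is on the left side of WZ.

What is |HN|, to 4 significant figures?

13.90

∠HWZ = 67.3°, so WZ runs at 53.2° + (180° − 67.3°) = 165.9° from the x-axis; with |WZ| = 23.1, Z = W + 23.1·(cos 165.9°, sin 165.9°) = (-8.087, 24.76). WZ is perpendicular to ZN; with |ZN| = 21.3 on the left of WZ, N = Z + 21.3·(-0.2436, -0.9699) = (-13.28, 4.107). Then |HN| = |N − H| = 13.90.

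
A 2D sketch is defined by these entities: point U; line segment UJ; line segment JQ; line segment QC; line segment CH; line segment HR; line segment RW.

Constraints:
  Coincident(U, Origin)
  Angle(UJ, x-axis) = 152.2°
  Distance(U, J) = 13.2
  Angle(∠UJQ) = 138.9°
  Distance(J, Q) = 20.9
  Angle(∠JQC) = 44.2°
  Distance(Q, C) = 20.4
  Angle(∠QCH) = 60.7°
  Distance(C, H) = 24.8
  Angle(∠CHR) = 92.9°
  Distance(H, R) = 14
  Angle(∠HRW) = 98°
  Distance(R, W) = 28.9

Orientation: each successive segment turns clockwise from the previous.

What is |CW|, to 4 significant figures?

19.66

U is at the origin; UJ runs at 152.2° with length 13.2, so J = (-11.68, 6.156). ∠UJQ = 138.9° gives JQ at 111.1° from the x-axis; with |JQ| = 20.9, Q = (-19.20, 25.66). ∠JQC = 44.2° gives QC at -24.70° from the x-axis; with |QC| = 20.4, C = (-0.6668, 17.13). ∠QCH = 60.7° gives CH at -144.0° from the x-axis; with |CH| = 24.8, H = (-20.73, 2.553). ∠CHR = 92.9° gives HR at 128.9° from the x-axis; with |HR| = 14.0, R = (-29.52, 13.45). ∠HRW = 98.0° gives RW at 46.90° from the x-axis; with |RW| = 28.9, W = (-9.775, 34.55). Then |CW| = |W − C| = 19.66.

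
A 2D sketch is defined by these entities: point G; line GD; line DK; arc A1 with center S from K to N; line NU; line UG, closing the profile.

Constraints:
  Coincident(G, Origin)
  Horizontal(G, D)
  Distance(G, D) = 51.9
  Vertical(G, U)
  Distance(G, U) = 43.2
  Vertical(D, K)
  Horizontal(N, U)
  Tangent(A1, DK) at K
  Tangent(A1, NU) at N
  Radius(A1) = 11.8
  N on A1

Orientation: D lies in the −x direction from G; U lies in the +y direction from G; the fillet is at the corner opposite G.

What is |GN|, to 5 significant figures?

58.943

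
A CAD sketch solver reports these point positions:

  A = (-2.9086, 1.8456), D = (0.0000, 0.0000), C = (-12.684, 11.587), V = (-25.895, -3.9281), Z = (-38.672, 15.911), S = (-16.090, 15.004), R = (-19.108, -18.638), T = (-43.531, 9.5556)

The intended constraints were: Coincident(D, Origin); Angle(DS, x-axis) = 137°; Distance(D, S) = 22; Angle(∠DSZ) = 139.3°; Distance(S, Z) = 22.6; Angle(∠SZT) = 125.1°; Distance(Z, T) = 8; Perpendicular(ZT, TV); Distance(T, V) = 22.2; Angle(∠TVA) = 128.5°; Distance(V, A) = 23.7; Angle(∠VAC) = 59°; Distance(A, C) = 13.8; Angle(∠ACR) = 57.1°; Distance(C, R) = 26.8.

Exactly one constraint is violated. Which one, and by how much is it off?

Distance(C, R) = 26.8 — off by 4.10.

D = (0.00, 0.00) ✓; DS at 137.0° ✓; |DS| = 22.00 ✓; ∠DSZ = 139.3° ✓; |SZ| = 22.60 ✓; ∠SZT = 125.1° ✓; |ZT| = 8.000 ✓; ∠(ZT, TV) = 90.00° ✓; |TV| = 22.20 ✓; ∠TVA = 128.5° ✓; |VA| = 23.70 ✓; ∠VAC = 59.00° ✓; |AC| = 13.80 ✓; ∠ACR = 57.10° ✓; |CR| = 30.90 ✗.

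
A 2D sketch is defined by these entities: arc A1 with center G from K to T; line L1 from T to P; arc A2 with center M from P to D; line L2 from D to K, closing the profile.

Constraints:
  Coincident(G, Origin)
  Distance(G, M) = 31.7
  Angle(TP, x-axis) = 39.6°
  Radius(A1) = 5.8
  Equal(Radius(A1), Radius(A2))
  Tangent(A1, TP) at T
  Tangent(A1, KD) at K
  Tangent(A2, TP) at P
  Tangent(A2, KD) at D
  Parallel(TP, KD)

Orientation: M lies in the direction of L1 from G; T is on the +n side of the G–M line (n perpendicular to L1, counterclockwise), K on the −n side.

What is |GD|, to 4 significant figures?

32.23

The slot axis is L1's direction at 39.6°, so u = (cos 39.6°, sin 39.6°) = (0.7705, 0.6374) and n = (−sin 39.6°, cos 39.6°) = (-0.6374, 0.7705). G is at the origin and M lies 31.7 along u from G, so M = 31.7·u = (24.43, 20.21). Tangency of A1 to both parallel lines with radius 5.8 puts T and K at G ± 5.8·n: T = (-3.697, 4.469), K = (3.697, -4.469). Equal radii place P and D the same way about M: P = M + 5.8·n = (20.73, 24.68), D = M − 5.8·n = (28.12, 15.74). Then |GD| = |D − G| = 32.23.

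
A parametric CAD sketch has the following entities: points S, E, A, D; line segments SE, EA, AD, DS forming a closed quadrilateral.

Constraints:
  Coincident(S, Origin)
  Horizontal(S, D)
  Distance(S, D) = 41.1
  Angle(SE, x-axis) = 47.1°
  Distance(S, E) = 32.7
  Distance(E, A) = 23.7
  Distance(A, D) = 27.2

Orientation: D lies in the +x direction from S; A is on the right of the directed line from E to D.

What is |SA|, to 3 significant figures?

14.1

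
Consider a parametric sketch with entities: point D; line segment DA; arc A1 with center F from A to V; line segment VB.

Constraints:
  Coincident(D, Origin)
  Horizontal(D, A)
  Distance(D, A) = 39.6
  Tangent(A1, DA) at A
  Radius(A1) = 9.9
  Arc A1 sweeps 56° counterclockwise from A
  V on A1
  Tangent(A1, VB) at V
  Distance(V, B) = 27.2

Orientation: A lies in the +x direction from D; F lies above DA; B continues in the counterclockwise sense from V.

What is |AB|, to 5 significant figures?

35.675

D is at the origin; D and A share the same y with |DA| = 39.6 and A on the +x side, so A = (39.600, 0.0000). Since A1 is tangent to DA there, FA ⟂ DA, so F = A + (0, 9.9) = (39.600, 9.9000). On A1, A sits at bearing -90° from F; a 56° counterclockwise sweep puts V at bearing -34°, so V = F + 9.9·(cos -34°, sin -34°) = (47.807, 4.3640). Tangency of A1 to VB means the radius FV is perpendicular to VB, so VB runs along (−sin -34°, cos -34°); with |VB| = 27.2, B = (63.018, 26.914). Then |AB| = |B − A| = 35.675.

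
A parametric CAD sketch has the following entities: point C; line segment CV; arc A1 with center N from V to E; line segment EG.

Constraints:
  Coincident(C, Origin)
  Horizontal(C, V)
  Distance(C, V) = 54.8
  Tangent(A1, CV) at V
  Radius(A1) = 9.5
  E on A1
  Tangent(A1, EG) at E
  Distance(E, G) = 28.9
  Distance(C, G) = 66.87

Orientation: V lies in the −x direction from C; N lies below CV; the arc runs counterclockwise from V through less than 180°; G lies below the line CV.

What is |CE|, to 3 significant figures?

65.0

Checks: |NE| = 9.500 ✓; ∠(NE, EG) = 90.00° ✓; |EG| = 28.90 ✓; |CG| = 66.87 ✓.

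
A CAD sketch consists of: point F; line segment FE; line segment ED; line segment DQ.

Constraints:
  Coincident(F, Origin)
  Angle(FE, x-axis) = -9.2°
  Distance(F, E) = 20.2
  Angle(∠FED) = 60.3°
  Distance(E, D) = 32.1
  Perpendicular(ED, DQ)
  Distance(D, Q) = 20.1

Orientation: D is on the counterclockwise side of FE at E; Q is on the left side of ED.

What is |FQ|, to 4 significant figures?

22.24

∠FED = 60.3°, so ED runs at -9.2° + (180° − 60.3°) = 110.5° from the x-axis; with |ED| = 32.1, D = E + 32.1·(cos 110.5°, sin 110.5°) = (8.698, 26.84). ED is perpendicular to DQ; with |DQ| = 20.1 on the left of ED, Q = D + 20.1·(-0.9367, -0.3502) = (-10.13, 19.80). Then |FQ| = |Q − F| = 22.24.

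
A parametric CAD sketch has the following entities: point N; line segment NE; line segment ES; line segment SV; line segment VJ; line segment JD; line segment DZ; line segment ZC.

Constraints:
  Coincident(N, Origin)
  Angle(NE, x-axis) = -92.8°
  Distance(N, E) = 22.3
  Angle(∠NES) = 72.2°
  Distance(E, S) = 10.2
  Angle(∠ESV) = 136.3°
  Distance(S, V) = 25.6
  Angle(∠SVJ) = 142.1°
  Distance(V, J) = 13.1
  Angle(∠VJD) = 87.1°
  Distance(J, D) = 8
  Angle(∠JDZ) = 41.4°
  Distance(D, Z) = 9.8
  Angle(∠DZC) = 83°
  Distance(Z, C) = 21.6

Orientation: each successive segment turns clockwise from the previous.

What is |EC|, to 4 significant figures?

59.45

∠JDZ = 41.4° gives DZ at -153.7° from the x-axis; with |DZ| = 9.8, Z = (-20.03, 10.76). ∠DZC = 83.0° gives ZC at 109.3° from the x-axis; with |ZC| = 21.6, C = (-27.17, 31.15). Then |EC| = |C − E| = 59.45.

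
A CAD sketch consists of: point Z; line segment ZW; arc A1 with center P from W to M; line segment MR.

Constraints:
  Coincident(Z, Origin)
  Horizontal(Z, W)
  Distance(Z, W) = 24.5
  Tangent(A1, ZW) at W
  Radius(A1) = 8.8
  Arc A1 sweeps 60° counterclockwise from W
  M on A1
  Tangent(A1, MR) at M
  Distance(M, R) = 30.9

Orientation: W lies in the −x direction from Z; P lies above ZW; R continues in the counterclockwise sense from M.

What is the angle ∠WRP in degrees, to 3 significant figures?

9.38°

Z is at the origin; ZW is horizontal with |ZW| = 24.5 and W on the −x side, so W = (-24.5, 0.00). Tangency of A1 to ZW means the radius PW is perpendicular to ZW, so P = W + (0, 8.8) = (-24.5, 8.80). On A1, W sits at bearing -90° from P; a 60° counterclockwise sweep puts M at bearing -30°, so M = P + 8.8·(cos -30°, sin -30°) = (-16.9, 4.40). Tangency of A1 to MR means the radius PM is perpendicular to MR, so MR runs along (−sin -30°, cos -30°); with |MR| = 30.9, R = (-1.43, 31.2). Then cos ∠WRP = RW·RP / (|RW||RP|), giving 9.38°.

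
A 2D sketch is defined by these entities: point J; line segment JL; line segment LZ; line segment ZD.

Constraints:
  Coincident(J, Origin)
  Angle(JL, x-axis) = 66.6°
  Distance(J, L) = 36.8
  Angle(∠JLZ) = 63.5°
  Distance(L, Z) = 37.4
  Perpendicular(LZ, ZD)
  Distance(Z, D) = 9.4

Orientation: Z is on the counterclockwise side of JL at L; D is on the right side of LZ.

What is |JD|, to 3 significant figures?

47.2

J is at the origin; JL runs at 66.6° with length 36.8, so L = 36.8·(cos 66.6°, sin 66.6°) = (14.6, 33.8). ∠JLZ = 63.5°, so LZ runs at 66.6° + (180° − 63.5°) = 183° from the x-axis; with |LZ| = 37.4, Z = L + 37.4·(cos 183°, sin 183°) = (-22.7, 31.8). The perpendicularity gives ZD at right angles to LZ; with |ZD| = 9.4 on the right of LZ, D = Z + 9.4·(-0.0541, 0.999) = (-23.2, 41.1). Then |JD| = |D − J| = 47.2.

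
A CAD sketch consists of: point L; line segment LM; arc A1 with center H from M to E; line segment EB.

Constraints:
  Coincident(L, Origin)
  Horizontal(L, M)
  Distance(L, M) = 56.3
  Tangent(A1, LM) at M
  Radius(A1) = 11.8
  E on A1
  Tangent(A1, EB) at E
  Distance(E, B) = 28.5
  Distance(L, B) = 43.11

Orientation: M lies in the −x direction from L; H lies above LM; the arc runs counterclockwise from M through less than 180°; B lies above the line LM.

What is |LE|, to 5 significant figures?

46.619

Checks: |HE| = 11.80 ✓; ∠(HE, EB) = 90.00° ✓; |EB| = 28.50 ✓; |LB| = 43.11 ✓.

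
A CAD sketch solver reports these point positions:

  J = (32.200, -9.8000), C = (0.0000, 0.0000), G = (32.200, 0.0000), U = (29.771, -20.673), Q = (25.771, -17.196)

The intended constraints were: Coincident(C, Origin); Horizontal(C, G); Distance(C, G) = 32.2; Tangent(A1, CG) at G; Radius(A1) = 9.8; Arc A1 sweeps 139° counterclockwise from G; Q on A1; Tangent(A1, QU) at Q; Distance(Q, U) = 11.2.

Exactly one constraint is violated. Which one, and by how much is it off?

Distance(Q, U) = 11.2 — off by 5.90.

C = (0.00, 0.00) ✓; C.y = 0.00, G.y = 0.00 ✓; |CG| = 32.20 ✓; ∠(JG, GC) = 90.00° ✓; |JG| = 9.800 ✓; bearing(J→Q) − bearing(J→G) = 139.0° ✓; |JQ| = 9.800 ✓; ∠(JQ, QU) = 90.00° ✓; |QU| = 5.300 ✗.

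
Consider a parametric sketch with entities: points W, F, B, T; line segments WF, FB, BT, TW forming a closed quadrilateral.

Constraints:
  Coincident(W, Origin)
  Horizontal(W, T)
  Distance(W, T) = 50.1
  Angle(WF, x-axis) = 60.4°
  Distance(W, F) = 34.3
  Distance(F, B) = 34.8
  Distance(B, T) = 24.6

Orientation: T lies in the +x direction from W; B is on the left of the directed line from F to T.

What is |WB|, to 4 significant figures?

56.92

Checks: |FB| = 34.80 ✓; |BT| = 24.60 ✓.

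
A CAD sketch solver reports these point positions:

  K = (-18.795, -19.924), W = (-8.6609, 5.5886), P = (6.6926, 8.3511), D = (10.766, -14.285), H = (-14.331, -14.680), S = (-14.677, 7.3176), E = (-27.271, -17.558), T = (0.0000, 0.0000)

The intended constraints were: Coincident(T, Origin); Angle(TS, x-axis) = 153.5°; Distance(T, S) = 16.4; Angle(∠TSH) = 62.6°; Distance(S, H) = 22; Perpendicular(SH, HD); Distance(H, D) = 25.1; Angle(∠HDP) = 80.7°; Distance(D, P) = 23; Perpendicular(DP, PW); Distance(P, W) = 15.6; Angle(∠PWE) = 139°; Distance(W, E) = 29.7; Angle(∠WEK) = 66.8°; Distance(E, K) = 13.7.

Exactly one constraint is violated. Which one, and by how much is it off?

Distance(E, K) = 13.7 — off by 4.90.

T = (0.00, 0.00) ✓; TS at 153.5° ✓; |TS| = 16.40 ✓; ∠TSH = 62.60° ✓; |SH| = 22.00 ✓; ∠(SH, HD) = 90.00° ✓; |HD| = 25.10 ✓; ∠HDP = 80.70° ✓; |DP| = 23.00 ✓; ∠(DP, PW) = 90.00° ✓; |PW| = 15.60 ✓; ∠PWE = 139.0° ✓; |WE| = 29.70 ✓; ∠WEK = 66.80° ✓; |EK| = 8.800 ✗.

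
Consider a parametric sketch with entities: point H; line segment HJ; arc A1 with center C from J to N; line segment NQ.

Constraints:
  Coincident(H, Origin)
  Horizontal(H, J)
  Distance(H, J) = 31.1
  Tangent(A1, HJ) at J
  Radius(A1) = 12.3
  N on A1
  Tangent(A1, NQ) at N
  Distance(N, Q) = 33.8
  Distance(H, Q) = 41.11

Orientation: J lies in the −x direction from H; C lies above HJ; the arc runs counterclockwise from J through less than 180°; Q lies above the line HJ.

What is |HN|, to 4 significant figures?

21.16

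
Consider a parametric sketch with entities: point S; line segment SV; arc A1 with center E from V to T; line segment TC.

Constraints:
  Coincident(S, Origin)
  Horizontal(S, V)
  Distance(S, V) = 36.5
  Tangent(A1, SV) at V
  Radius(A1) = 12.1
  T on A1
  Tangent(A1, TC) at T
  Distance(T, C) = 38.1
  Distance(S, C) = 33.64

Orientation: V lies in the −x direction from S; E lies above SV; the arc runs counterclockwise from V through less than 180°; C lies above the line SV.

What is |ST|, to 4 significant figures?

27.57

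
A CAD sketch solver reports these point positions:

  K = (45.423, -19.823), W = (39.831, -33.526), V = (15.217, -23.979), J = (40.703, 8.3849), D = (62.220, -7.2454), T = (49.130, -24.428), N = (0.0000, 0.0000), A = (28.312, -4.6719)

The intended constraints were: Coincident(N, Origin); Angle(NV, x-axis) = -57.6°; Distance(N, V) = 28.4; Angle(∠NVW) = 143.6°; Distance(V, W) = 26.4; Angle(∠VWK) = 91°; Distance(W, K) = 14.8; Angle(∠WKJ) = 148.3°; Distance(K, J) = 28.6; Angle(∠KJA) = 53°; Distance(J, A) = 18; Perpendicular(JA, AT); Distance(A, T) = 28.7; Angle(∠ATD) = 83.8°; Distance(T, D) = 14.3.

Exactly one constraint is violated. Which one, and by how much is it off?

Distance(T, D) = 14.3 — off by 7.30.

N = (0.00, 0.00) ✓; NV at -57.60° ✓; |NV| = 28.40 ✓; ∠NVW = 143.6° ✓; |VW| = 26.40 ✓; ∠VWK = 91.00° ✓; |WK| = 14.80 ✓; ∠WKJ = 148.3° ✓; |KJ| = 28.60 ✓; ∠KJA = 53.00° ✓; |JA| = 18.00 ✓; ∠(JA, AT) = 90.00° ✓; |AT| = 28.70 ✓; ∠ATD = 83.80° ✓; |TD| = 21.60 ✗.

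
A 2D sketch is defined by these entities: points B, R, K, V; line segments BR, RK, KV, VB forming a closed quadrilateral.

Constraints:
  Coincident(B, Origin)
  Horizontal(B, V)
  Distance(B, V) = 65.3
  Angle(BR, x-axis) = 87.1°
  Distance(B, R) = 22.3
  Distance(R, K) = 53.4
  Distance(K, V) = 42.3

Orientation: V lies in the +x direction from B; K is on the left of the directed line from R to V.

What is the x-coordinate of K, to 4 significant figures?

51.50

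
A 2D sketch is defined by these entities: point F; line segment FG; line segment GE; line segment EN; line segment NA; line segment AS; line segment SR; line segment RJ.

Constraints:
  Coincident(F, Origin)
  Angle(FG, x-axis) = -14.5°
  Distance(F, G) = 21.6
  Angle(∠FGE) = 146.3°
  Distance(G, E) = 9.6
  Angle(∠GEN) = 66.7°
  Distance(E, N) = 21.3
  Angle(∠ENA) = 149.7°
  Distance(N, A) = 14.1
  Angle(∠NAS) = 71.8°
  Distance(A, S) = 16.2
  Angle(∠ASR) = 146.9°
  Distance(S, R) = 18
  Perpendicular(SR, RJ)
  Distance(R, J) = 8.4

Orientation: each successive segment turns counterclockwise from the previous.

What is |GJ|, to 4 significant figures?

3.667

F is at the origin; FG runs at -14.5° with length 21.6, so G = (20.91, -5.408). ∠FGE = 146.3° gives GE at 19.20° from the x-axis; with |GE| = 9.6, E = (29.98, -2.251). ∠GEN = 66.7° gives EN at 132.5° from the x-axis; with |EN| = 21.3, N = (15.59, 13.45). ∠ENA = 149.7° gives NA at 162.8° from the x-axis; with |NA| = 14.1, A = (2.119, 17.62). ∠NAS = 71.8° gives AS at -89.00° from the x-axis; with |AS| = 16.2, S = (2.401, 1.425). ∠ASR = 146.9° gives SR at -55.90° from the x-axis; with |SR| = 18.0, R = (12.49, -13.48). SR ⟂ RJ, so RJ runs at 34.10°; with |RJ| = 8.4, J = (19.45, -8.771). Then |GJ| = |J − G| = 3.667.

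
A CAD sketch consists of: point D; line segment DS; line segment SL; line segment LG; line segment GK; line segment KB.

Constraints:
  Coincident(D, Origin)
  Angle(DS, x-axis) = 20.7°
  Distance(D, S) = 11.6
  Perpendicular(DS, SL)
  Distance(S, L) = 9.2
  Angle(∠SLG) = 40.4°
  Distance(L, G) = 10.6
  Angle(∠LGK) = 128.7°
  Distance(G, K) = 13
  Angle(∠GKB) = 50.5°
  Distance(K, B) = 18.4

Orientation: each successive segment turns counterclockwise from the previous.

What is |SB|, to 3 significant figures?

7.75

D is at the origin; DS runs at 20.7° with length 11.6, so S = (10.9, 4.10). The perpendicularity gives SL at right angles to DS, so SL runs at 111°; with |SL| = 9.2, L = (7.60, 12.7). ∠SLG = 40.4° gives LG at -110° from the x-axis; with |LG| = 10.6, G = (4.03, 2.73). ∠LGK = 128.7° gives GK at -58.4° from the x-axis; with |GK| = 13.0, K = (10.8, -8.35). ∠GKB = 50.5° gives KB at 71.1° from the x-axis; with |KB| = 18.4, B = (16.8, 9.06). Then |SB| = |B − S| = 7.75.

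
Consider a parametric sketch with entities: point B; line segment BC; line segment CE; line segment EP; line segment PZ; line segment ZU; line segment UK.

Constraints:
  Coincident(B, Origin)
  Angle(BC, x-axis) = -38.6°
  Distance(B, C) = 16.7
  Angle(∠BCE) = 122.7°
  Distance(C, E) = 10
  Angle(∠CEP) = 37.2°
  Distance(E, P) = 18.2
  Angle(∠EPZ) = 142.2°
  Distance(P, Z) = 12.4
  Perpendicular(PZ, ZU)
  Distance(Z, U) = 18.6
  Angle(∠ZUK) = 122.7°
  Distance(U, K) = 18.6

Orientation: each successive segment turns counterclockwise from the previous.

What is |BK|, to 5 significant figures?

32.676

B is at the origin; BC runs at -38.6° with length 16.7, so C = (13.051, -10.419). ∠BCE = 122.7° gives CE at 18.700° from the x-axis; with |CE| = 10.0, E = (22.523, -7.2127). ∠CEP = 37.2° gives EP at 161.50° from the x-axis; with |EP| = 18.2, P = (5.2640, -1.4377). ∠EPZ = 142.2° gives PZ at -160.70° from the x-axis; with |PZ| = 12.4, Z = (-6.4391, -5.5361). The perpendicularity gives ZU at right angles to PZ, so ZU runs at -70.700°; with |ZU| = 18.6, U = (-0.29156, -23.091). ∠ZUK = 122.7° gives UK at -13.400° from the x-axis; with |UK| = 18.6, K = (17.802, -27.401). Then |BK| = |K − B| = 32.676.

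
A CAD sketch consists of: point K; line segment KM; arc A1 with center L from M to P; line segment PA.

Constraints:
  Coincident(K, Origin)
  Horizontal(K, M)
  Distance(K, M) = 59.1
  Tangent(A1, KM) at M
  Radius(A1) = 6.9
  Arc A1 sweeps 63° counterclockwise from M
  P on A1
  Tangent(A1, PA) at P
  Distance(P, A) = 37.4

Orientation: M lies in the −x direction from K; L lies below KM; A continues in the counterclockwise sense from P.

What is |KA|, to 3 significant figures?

90.2

On A1, M sits at bearing 90° from L; a 63° counterclockwise sweep puts P at bearing 153°, so P = L + 6.9·(cos 153°, sin 153°) = (-65.2, -3.77). Tangency of A1 to PA means the radius LP is perpendicular to PA, so PA runs along (−sin 153°, cos 153°); with |PA| = 37.4, A = (-82.2, -37.1). Then |KA| = |A − K| = 90.2.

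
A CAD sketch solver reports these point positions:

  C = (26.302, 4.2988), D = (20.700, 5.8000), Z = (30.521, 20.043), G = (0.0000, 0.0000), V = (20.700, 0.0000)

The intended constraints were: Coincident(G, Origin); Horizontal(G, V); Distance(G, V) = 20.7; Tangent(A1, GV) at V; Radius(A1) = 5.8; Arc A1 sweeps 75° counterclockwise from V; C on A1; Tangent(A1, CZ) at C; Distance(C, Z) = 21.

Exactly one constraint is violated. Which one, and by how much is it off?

Distance(C, Z) = 21 — off by 4.70.

G = (0.00, 0.00) ✓; G.y = 0.00, V.y = 0.00 ✓; |GV| = 20.70 ✓; ∠(DV, VG) = 90.00° ✓; |DV| = 5.800 ✓; bearing(D→C) − bearing(D→V) = 75.00° ✓; |DC| = 5.800 ✓; ∠(DC, CZ) = 90.00° ✓; |CZ| = 16.30 ✗.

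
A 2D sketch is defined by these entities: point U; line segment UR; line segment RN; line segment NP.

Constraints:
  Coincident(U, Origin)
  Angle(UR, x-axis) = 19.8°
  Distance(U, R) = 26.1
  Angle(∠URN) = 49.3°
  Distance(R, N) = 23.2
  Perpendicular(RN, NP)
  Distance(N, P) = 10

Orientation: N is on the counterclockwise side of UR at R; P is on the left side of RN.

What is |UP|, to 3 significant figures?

11.6

∠URN = 49.3°, so RN runs at 19.8° + (180° − 49.3°) = 150° from the x-axis; with |RN| = 23.2, N = R + 23.2·(cos 150°, sin 150°) = (4.36, 20.3). RN is perpendicular to NP; with |NP| = 10.0 on the left of RN, P = N + 10.0·(-0.492, -0.870) = (-0.559, 11.6). Then |UP| = |P − U| = 11.6.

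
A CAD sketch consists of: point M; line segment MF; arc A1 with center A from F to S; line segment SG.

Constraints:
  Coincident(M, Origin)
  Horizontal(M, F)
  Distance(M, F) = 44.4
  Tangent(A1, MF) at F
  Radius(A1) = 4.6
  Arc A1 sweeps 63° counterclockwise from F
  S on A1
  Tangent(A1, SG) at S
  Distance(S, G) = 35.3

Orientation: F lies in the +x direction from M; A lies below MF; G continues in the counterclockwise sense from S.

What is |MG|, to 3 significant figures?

41.7

M is at the origin; M and F share the same y with |MF| = 44.4 and F on the +x side, so F = (44.4, 0.00). Since A1 is tangent to MF there, AF ⟂ MF, so A = F + (0, -4.6) = (44.4, -4.60). On A1, F sits at bearing 90° from A; a 63° counterclockwise sweep puts S at bearing 153°, so S = A + 4.6·(cos 153°, sin 153°) = (40.3, -2.51). Since A1 is tangent to SG there, AS ⟂ SG, so SG runs along (−sin 153°, cos 153°); with |SG| = 35.3, G = (24.3, -34.0). Then |MG| = |G − M| = 41.7.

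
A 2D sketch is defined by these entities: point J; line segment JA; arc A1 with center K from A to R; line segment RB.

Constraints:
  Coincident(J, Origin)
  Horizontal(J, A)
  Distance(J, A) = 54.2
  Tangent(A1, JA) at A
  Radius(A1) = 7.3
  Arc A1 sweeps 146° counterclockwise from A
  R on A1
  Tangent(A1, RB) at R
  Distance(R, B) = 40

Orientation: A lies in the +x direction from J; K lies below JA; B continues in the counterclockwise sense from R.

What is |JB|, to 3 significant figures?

90.6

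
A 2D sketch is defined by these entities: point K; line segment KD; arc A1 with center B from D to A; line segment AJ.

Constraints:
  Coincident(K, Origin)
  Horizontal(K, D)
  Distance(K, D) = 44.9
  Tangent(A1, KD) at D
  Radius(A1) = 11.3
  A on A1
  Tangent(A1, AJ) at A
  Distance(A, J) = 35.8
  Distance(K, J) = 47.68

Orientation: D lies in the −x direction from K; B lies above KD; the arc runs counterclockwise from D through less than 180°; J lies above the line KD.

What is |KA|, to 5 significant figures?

35.038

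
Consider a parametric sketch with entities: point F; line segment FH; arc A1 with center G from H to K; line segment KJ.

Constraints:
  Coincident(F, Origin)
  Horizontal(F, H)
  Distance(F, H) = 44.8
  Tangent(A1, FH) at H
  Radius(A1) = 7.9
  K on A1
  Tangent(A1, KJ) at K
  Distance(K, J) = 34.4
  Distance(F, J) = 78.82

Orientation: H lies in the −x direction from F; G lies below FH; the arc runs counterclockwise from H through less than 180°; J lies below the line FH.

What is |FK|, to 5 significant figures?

50.785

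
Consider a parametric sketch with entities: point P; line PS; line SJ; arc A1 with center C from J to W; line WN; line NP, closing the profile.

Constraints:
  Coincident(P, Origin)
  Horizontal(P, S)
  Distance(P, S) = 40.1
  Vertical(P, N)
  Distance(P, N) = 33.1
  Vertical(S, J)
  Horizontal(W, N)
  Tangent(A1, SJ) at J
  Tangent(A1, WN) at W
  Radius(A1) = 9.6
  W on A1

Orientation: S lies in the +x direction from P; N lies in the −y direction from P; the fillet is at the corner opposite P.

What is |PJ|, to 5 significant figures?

46.479

P is at the origin; PS is horizontal with |PS| = 40.1 and S on the +x side, so S = (40.100, 0.0000). P and N share the same x with |PN| = 33.1 and N on the −y side, so N = (0.0000, -33.100). The virtual corner opposite P is at (40.100, -33.100). A1 meets SJ tangentially, so CJ is at right angles to SJ and the tangent condition forces CW to be normal to WN, with radius 9.6, so the center C sits 9.6 in from both sides at C = (30.500, -23.500). That places the tangent points at J = (40.100, -23.500) on SJ and W = (30.500, -33.100) on WN. Then |PJ| = |J − P| = 46.479.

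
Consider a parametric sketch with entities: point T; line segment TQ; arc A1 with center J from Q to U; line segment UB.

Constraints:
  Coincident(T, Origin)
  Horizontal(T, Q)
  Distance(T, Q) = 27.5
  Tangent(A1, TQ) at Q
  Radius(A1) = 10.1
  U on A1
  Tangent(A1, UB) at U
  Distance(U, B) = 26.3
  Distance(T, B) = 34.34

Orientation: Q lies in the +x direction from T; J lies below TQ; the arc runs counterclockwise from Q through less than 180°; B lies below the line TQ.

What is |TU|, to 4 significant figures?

19.24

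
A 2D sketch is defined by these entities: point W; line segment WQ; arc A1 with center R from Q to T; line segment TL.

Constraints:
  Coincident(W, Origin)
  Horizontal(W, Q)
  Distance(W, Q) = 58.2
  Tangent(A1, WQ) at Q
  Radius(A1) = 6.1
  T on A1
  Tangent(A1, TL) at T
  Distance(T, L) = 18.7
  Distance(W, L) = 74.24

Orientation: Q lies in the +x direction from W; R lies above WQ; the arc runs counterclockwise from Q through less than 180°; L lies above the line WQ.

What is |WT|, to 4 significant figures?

63.90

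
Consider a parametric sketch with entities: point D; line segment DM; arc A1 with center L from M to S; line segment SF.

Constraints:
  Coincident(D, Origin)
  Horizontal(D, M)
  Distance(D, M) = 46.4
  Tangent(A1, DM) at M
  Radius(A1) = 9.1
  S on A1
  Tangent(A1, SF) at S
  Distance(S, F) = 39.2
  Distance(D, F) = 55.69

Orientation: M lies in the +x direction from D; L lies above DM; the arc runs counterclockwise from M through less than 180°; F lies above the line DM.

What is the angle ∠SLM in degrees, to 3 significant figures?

126°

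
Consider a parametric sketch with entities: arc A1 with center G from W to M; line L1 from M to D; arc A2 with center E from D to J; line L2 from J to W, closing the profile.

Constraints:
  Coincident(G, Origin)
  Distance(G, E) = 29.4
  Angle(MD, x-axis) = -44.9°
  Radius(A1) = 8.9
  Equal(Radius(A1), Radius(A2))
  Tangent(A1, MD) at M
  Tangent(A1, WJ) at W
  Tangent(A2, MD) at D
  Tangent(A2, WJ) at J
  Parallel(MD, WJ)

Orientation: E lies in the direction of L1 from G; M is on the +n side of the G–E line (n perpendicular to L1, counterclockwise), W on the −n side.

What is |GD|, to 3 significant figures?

30.7

The slot axis is L1's direction at -44.9°, so u = (cos -44.9°, sin -44.9°) = (0.708, -0.706) and n = (−sin -44.9°, cos -44.9°) = (0.706, 0.708). G is at the origin and E lies 29.4 along u from G, so E = 29.4·u = (20.8, -20.8). Tangency of A1 to both parallel lines with radius 8.9 puts M and W at G ± 8.9·n: M = (6.28, 6.30), W = (-6.28, -6.30). Equal radii place D and J the same way about E: D = E + 8.9·n = (27.1, -14.4), J = E − 8.9·n = (14.5, -27.1). Then |GD| = |D − G| = 30.7.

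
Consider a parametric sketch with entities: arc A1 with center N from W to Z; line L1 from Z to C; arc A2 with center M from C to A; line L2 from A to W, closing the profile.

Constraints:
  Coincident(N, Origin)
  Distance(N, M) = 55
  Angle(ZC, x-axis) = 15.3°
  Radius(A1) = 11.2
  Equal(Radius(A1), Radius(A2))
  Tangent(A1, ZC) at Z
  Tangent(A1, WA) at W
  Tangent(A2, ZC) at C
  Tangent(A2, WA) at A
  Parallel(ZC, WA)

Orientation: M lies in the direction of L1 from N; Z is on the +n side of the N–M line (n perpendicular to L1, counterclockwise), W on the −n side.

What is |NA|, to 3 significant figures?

56.1

Tangency of A1 to both parallel lines with radius 11.2 puts Z and W at N ± 11.2·n: Z = (-2.96, 10.8), W = (2.96, -10.8). Equal radii place C and A the same way about M: C = M + 11.2·n = (50.1, 25.3), A = M − 11.2·n = (56.0, 3.71). Then |NA| = |A − N| = 56.1.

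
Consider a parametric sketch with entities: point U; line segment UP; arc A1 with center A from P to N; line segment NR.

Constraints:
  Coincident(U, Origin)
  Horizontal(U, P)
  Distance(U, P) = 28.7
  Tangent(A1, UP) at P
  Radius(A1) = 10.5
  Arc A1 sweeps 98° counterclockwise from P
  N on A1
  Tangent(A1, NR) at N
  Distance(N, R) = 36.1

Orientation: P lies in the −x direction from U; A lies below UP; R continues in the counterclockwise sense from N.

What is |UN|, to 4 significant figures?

40.89

A1 meets UP tangentially, so AP is at right angles to UP, so A = P + (0, -10.5) = (-28.70, -10.50). On A1, P sits at bearing 90° from A; a 98° counterclockwise sweep puts N at bearing 188°, so N = A + 10.5·(cos 188°, sin 188°) = (-39.10, -11.96). Then |UN| = |N − U| = 40.89.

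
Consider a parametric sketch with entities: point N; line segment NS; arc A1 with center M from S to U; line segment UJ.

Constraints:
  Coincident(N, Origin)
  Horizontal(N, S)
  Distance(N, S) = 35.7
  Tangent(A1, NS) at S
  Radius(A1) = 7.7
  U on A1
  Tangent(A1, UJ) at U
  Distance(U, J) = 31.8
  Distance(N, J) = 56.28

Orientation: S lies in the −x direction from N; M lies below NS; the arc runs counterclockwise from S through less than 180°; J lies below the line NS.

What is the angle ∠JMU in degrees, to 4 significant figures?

76.39°

Checks: |MU| = 7.700 ✓; ∠(MU, UJ) = 90.00° ✓; |UJ| = 31.80 ✓; |NJ| = 56.28 ✓.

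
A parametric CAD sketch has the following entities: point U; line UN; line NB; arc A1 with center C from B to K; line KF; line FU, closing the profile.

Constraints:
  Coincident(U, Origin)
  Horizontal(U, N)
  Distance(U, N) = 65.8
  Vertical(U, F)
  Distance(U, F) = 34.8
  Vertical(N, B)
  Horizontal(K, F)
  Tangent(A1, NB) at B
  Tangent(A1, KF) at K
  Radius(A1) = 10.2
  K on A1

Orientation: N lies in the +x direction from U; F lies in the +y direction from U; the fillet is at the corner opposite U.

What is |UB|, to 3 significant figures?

70.2

U is at the origin; UN is horizontal with |UN| = 65.8 and N on the +x side, so N = (65.8, 0.00). U and F share the same x with |UF| = 34.8 and F on the +y side, so F = (0.00, 34.8). The virtual corner opposite U is at (65.8, 34.8). Since A1 is tangent to NB there, CB ⟂ NB and A1 meets KF tangentially, so CK is at right angles to KF, with radius 10.2, so the center C sits 10.2 in from both sides at C = (55.6, 24.6). That places the tangent points at B = (65.8, 24.6) on NB and K = (55.6, 34.8) on KF. Then |UB| = |B − U| = 70.2.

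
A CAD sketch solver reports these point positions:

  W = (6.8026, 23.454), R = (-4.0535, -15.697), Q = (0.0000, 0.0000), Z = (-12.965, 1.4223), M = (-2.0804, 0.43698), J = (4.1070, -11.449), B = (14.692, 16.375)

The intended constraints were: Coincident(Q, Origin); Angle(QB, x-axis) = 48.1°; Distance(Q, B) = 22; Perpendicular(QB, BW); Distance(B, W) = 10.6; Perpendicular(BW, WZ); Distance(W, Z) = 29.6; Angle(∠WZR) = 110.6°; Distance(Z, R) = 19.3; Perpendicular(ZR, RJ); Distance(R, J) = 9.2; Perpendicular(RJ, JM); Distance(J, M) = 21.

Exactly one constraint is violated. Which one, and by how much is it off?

Distance(J, M) = 21 — off by 7.60.

Q = (0.00, 0.00) ✓; QB at 48.10° ✓; |QB| = 22.00 ✓; ∠(QB, BW) = 90.00° ✓; |BW| = 10.60 ✓; ∠(BW, WZ) = 90.00° ✓; |WZ| = 29.60 ✓; ∠WZR = 110.6° ✓; |ZR| = 19.30 ✓; ∠(ZR, RJ) = 90.00° ✓; |RJ| = 9.200 ✓; ∠(RJ, JM) = 90.00° ✓; |JM| = 13.40 ✗.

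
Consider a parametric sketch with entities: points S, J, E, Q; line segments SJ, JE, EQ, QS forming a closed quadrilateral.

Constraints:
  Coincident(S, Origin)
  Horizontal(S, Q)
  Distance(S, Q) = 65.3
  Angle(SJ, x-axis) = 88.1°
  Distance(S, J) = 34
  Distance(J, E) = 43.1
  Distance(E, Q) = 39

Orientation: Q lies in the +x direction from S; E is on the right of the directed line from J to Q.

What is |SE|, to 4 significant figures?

26.33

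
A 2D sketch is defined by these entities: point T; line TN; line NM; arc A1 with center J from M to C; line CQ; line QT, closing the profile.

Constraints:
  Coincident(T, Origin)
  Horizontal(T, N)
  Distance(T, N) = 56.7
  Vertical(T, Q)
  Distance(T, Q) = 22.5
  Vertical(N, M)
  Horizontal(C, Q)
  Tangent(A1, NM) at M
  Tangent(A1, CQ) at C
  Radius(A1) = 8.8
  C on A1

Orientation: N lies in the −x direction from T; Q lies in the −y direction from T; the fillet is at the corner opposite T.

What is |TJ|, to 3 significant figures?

49.8

T is at the origin; T and N share the same y with |TN| = 56.7 and N on the −x side, so N = (-56.7, 0.00). T and Q share the same x with |TQ| = 22.5 and Q on the −y side, so Q = (0.00, -22.5). The virtual corner opposite T is at (-56.7, -22.5). Tangency of A1 to NM means the radius JM is perpendicular to NM and since A1 is tangent to CQ there, JC ⟂ CQ, with radius 8.8, so the center J sits 8.8 in from both sides at J = (-47.9, -13.7). Then |TJ| = |J − T| = 49.8.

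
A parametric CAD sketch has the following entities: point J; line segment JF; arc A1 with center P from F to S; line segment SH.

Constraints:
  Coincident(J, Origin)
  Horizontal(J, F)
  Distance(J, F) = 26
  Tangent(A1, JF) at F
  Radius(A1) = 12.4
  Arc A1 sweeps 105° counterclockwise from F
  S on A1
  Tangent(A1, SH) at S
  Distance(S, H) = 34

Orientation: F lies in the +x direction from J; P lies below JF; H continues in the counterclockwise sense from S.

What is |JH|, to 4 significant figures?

53.56

J is at the origin; JF is horizontal with |JF| = 26.0 and F on the +x side, so F = (26.00, 0.000). Tangency of A1 to JF means the radius PF is perpendicular to JF, so P = F + (0, -12.4) = (26.00, -12.40). On A1, F sits at bearing 90° from P; a 105° counterclockwise sweep puts S at bearing 195°, so S = P + 12.4·(cos 195°, sin 195°) = (14.02, -15.61). The tangent condition forces PS to be normal to SH, so SH runs along (−sin 195°, cos 195°); with |SH| = 34.0, H = (22.82, -48.45). Then |JH| = |H − J| = 53.56.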